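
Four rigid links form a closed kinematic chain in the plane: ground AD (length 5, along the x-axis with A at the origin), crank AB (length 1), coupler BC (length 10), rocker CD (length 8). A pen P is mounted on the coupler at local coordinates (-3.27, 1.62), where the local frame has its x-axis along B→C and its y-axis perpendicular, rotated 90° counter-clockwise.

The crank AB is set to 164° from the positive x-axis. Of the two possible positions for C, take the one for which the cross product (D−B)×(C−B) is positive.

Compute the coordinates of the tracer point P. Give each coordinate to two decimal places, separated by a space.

A=(0,0), D=(5.00,0)
B = A + 1.00·(cos164°, sin164°) = (-0.9613, 0.2756)
|BD| = 5.9676
circle(B,10.00) ∩ circle(D,8.00): a=6.0001, h=7.9999
  candidates: C₊=(5.4019,7.9899) cross=47.741; C₋=(4.6629,-7.9929) cross=-47.741
  mode + wants cross > 0 → take C=(5.4019,7.9899) (cross=47.741)
ex = (C−B)/|BC| = (0.6363,0.7714); ey = (-0.7714,0.6363)
P = B + -3.27·ex + 1.62·ey = (-4.2917,-1.2161)

-4.29 -1.22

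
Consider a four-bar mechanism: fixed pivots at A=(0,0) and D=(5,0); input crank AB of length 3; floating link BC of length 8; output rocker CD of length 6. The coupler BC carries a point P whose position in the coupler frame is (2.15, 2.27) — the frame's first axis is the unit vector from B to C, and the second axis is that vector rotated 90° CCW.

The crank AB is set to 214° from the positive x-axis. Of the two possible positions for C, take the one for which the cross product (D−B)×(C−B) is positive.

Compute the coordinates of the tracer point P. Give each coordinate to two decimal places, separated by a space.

-3.25 1.35

A=(0,0), D=(5.00,0)
B = A + 3.00·(cos214°, sin214°) = (-2.4871, -1.6776)
|BD| = 7.6728
circle(B,8.00) ∩ circle(D,6.00): a=5.6610, h=5.6527
  candidates: C₊=(1.8010,5.0761) cross=43.372; C₋=(4.2728,-5.9558) cross=-43.372
  mode + wants cross > 0 → take C=(1.8010,5.0761) (cross=43.372)
ex = (C−B)/|BC| = (0.5360,0.8442); ey = (-0.8442,0.5360)
P = B + 2.15·ex + 2.27·ey = (-3.2510,1.3542)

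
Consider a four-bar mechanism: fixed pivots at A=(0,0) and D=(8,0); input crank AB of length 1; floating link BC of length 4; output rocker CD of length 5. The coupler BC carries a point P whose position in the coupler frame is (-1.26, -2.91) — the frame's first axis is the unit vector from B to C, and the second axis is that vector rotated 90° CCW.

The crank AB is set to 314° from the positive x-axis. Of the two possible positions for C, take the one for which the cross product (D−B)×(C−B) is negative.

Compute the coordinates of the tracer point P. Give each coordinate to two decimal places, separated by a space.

A=(0,0), D=(8.00,0)
B = A + 1.00·(cos314°, sin314°) = (0.6947, -0.7193)
|BD| = 7.3407
circle(B,4.00) ∩ circle(D,5.00): a=3.0573, h=2.5793
  candidates: C₊=(3.4845,2.1472) cross=18.934; C₋=(3.9900,-2.9866) cross=-18.934
  mode - wants cross < 0 → take C=(3.9900,-2.9866) (cross=-18.934)
ex = (C−B)/|BC| = (0.8238,-0.5668); ey = (0.5668,0.8238)
P = B + -1.26·ex + -2.91·ey = (-1.9928,-2.4025)

-1.99 -2.40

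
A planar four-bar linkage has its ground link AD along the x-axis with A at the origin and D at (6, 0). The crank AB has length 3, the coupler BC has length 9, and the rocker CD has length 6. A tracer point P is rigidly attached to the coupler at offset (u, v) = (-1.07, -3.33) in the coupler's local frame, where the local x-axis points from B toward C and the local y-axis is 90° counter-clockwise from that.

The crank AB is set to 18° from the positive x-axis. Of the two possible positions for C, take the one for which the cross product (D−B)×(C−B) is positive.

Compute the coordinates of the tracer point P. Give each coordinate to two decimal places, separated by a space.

1.95 -2.45

A=(0,0), D=(6.00,0)
B = A + 3.00·(cos18°, sin18°) = (2.8532, 0.9271)
|BD| = 3.2805
circle(B,9.00) ∩ circle(D,6.00): a=8.4989, h=2.9612
  candidates: C₊=(11.8425,1.3659) cross=9.714; C₋=(10.1688,-4.3152) cross=-9.714
  mode + wants cross > 0 → take C=(11.8425,1.3659) (cross=9.714)
ex = (C−B)/|BC| = (0.9988,0.0488); ey = (-0.0488,0.9988)
P = B + -1.07·ex + -3.33·ey = (1.9468,-2.4512)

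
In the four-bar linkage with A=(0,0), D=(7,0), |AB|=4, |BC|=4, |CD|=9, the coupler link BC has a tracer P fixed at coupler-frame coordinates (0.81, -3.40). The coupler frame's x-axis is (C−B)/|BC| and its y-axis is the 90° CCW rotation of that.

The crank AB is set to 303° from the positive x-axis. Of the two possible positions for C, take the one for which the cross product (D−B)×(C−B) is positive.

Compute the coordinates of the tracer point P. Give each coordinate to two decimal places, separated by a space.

A=(0,0), D=(7.00,0)
B = A + 4.00·(cos303°, sin303°) = (2.1786, -3.3547)
|BD| = 5.8737
circle(B,4.00) ∩ circle(D,9.00): a=-2.5963, h=3.0429
  candidates: C₊=(-1.6905,-2.3398) cross=17.873; C₋=(1.7853,-7.3353) cross=-17.873
  mode + wants cross > 0 → take C=(-1.6905,-2.3398) (cross=17.873)
ex = (C−B)/|BC| = (-0.9673,0.2537); ey = (-0.2537,-0.9673)
P = B + 0.81·ex + -3.40·ey = (2.2577,0.1396)

2.26 0.14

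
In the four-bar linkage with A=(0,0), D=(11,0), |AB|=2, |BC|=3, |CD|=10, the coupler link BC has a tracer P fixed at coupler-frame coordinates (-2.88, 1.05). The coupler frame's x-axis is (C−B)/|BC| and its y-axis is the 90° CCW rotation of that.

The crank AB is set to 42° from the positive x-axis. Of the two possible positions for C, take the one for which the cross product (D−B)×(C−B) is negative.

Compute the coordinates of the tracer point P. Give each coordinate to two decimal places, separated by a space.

A=(0,0), D=(11.00,0)
B = A + 2.00·(cos42°, sin42°) = (1.4863, 1.3383)
|BD| = 9.6074
circle(B,3.00) ∩ circle(D,10.00): a=0.0677, h=2.9992
  candidates: C₊=(1.9711,4.2988) cross=28.815; C₋=(1.1356,-1.6412) cross=-28.815
  mode - wants cross < 0 → take C=(1.1356,-1.6412) (cross=-28.815)
ex = (C−B)/|BC| = (-0.1169,-0.9931); ey = (0.9931,-0.1169)
P = B + -2.88·ex + 1.05·ey = (2.8658,4.0758)

2.87 4.08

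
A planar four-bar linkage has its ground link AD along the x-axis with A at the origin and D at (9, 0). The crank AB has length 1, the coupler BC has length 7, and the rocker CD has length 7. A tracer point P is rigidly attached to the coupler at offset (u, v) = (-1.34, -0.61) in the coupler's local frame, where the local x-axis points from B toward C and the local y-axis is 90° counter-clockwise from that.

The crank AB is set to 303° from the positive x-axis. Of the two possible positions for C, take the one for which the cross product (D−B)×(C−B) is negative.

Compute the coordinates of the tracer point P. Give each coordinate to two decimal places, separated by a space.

A=(0,0), D=(9.00,0)
B = A + 1.00·(cos303°, sin303°) = (0.5446, -0.8387)
|BD| = 8.4969
circle(B,7.00) ∩ circle(D,7.00): a=4.2484, h=5.5634
  candidates: C₊=(4.2232,5.1168) cross=47.271; C₋=(5.3214,-5.9555) cross=-47.271
  mode - wants cross < 0 → take C=(5.3214,-5.9555) (cross=-47.271)
ex = (C−B)/|BC| = (0.6824,-0.7310); ey = (0.7310,0.6824)
P = B + -1.34·ex + -0.61·ey = (-0.8157,-0.2754)

-0.82 -0.28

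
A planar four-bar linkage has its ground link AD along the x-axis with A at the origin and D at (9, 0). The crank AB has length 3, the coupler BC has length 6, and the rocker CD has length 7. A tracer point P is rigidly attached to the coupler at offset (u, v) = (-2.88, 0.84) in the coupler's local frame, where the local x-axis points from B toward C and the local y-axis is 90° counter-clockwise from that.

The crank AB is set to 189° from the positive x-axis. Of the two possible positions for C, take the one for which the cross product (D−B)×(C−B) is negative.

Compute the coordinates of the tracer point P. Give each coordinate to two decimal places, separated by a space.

A=(0,0), D=(9.00,0)
B = A + 3.00·(cos189°, sin189°) = (-2.9631, -0.4693)
|BD| = 11.9723
circle(B,6.00) ∩ circle(D,7.00): a=5.4432, h=2.5242
  candidates: C₊=(2.3770,2.2663) cross=30.220; C₋=(2.5749,-2.7782) cross=-30.220
  mode - wants cross < 0 → take C=(2.5749,-2.7782) (cross=-30.220)
ex = (C−B)/|BC| = (0.9230,-0.3848); ey = (0.3848,0.9230)
P = B + -2.88·ex + 0.84·ey = (-5.2981,1.4143)

-5.30 1.41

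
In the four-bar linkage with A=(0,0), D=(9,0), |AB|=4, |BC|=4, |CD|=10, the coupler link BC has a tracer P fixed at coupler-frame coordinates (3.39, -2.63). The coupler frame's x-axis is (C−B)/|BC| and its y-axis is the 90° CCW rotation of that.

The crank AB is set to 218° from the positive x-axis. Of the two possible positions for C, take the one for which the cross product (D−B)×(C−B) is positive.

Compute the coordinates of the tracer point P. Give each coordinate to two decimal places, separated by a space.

A=(0,0), D=(9.00,0)
B = A + 4.00·(cos218°, sin218°) = (-3.1520, -2.4626)
|BD| = 12.3991
circle(B,4.00) ∩ circle(D,10.00): a=2.8122, h=2.8446
  candidates: C₊=(-0.9609,0.8838) cross=35.270; C₋=(0.1691,-4.6920) cross=-35.270
  mode + wants cross > 0 → take C=(-0.9609,0.8838) (cross=35.270)
ex = (C−B)/|BC| = (0.5478,0.8366); ey = (-0.8366,0.5478)
P = B + 3.39·ex + -2.63·ey = (0.9053,-1.0672)

0.91 -1.07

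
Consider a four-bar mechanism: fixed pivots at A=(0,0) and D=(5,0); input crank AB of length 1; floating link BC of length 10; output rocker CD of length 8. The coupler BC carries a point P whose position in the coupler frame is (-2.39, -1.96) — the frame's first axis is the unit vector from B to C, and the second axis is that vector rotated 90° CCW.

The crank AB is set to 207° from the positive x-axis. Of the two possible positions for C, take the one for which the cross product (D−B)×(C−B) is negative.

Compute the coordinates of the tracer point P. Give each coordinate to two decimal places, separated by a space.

-3.94 0.05

A=(0,0), D=(5.00,0)
B = A + 1.00·(cos207°, sin207°) = (-0.8910, -0.4540)
|BD| = 5.9085
circle(B,10.00) ∩ circle(D,8.00): a=6.0007, h=7.9995
  candidates: C₊=(4.4773,7.9829) cross=47.265; C₋=(5.7066,-7.9687) cross=-47.265
  mode - wants cross < 0 → take C=(5.7066,-7.9687) (cross=-47.265)
ex = (C−B)/|BC| = (0.6598,-0.7515); ey = (0.7515,0.6598)
P = B + -2.39·ex + -1.96·ey = (-3.9407,0.0489)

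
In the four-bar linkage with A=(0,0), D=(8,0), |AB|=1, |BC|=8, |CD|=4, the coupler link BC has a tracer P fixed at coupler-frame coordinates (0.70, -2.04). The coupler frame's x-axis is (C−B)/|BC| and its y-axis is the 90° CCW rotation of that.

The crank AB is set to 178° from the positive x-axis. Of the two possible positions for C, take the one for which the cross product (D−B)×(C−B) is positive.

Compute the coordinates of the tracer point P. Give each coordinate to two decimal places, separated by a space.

A=(0,0), D=(8.00,0)
B = A + 1.00·(cos178°, sin178°) = (-0.9994, 0.0349)
|BD| = 8.9995
circle(B,8.00) ∩ circle(D,4.00): a=7.1666, h=3.5553
  candidates: C₊=(6.1809,3.5624) cross=31.996; C₋=(6.1533,-3.5482) cross=-31.996
  mode + wants cross > 0 → take C=(6.1809,3.5624) (cross=31.996)
ex = (C−B)/|BC| = (0.8975,0.4409); ey = (-0.4409,0.8975)
P = B + 0.70·ex + -2.04·ey = (0.5284,-1.4874)

0.53 -1.49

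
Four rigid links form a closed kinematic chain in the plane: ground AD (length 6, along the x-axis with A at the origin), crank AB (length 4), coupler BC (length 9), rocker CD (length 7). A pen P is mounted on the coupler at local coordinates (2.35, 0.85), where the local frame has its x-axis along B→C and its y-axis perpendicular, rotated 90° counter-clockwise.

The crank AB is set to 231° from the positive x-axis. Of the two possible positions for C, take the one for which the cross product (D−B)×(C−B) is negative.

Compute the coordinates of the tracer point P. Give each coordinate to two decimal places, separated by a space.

A=(0,0), D=(6.00,0)
B = A + 4.00·(cos231°, sin231°) = (-2.5173, -3.1086)
|BD| = 9.0668
circle(B,9.00) ∩ circle(D,7.00): a=6.2981, h=6.4292
  candidates: C₊=(1.1948,5.0902) cross=58.292; C₋=(5.6033,-6.9888) cross=-58.292
  mode - wants cross < 0 → take C=(5.6033,-6.9888) (cross=-58.292)
ex = (C−B)/|BC| = (0.9023,-0.4311); ey = (0.4311,0.9023)
P = B + 2.35·ex + 0.85·ey = (-0.0304,-3.3548)

-0.03 -3.35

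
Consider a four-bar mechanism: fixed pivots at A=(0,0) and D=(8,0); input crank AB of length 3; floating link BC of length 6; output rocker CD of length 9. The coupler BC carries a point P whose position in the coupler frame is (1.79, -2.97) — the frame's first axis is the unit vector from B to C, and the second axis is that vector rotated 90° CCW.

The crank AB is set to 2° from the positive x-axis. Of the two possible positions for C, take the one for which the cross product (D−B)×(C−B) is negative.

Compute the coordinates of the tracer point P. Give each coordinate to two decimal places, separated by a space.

A=(0,0), D=(8.00,0)
B = A + 3.00·(cos2°, sin2°) = (2.9982, 0.1047)
|BD| = 5.0029
circle(B,6.00) ∩ circle(D,9.00): a=-1.9959, h=5.6583
  candidates: C₊=(1.1211,5.8035) cross=28.308; C₋=(0.8843,-5.5106) cross=-28.308
  mode - wants cross < 0 → take C=(0.8843,-5.5106) (cross=-28.308)
ex = (C−B)/|BC| = (-0.3523,-0.9359); ey = (0.9359,-0.3523)
P = B + 1.79·ex + -2.97·ey = (-0.4120,-0.5242)

-0.41 -0.52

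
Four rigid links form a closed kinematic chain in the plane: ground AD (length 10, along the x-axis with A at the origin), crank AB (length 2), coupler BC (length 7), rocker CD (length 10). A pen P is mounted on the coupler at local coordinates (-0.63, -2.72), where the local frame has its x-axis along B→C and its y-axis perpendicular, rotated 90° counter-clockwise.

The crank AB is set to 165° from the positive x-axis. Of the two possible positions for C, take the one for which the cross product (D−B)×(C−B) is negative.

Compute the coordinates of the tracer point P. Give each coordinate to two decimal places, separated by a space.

A=(0,0), D=(10.00,0)
B = A + 2.00·(cos165°, sin165°) = (-1.9319, 0.5176)
|BD| = 11.9431
circle(B,7.00) ∩ circle(D,10.00): a=3.8364, h=5.8551
  candidates: C₊=(2.1547,6.2009) cross=69.928; C₋=(1.6472,-5.4982) cross=-69.928
  mode - wants cross < 0 → take C=(1.6472,-5.4982) (cross=-69.928)
ex = (C−B)/|BC| = (0.5113,-0.8594); ey = (0.8594,0.5113)
P = B + -0.63·ex + -2.72·ey = (-4.5916,-0.3316)

-4.59 -0.33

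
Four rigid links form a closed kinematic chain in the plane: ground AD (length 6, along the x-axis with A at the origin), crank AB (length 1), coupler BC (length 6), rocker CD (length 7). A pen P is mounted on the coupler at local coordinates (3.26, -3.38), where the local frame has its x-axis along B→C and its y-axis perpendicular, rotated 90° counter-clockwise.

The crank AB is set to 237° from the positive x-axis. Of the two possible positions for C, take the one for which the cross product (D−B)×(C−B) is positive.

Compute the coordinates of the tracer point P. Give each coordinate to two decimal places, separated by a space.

A=(0,0), D=(6.00,0)
B = A + 1.00·(cos237°, sin237°) = (-0.5446, -0.8387)
|BD| = 6.5982
circle(B,6.00) ∩ circle(D,7.00): a=2.3140, h=5.5358
  candidates: C₊=(1.0469,4.9464) cross=36.526; C₋=(2.4542,-6.0355) cross=-36.526
  mode + wants cross > 0 → take C=(1.0469,4.9464) (cross=36.526)
ex = (C−B)/|BC| = (0.2653,0.9642); ey = (-0.9642,0.2653)
P = B + 3.26·ex + -3.38·ey = (3.5790,1.4080)

3.58 1.41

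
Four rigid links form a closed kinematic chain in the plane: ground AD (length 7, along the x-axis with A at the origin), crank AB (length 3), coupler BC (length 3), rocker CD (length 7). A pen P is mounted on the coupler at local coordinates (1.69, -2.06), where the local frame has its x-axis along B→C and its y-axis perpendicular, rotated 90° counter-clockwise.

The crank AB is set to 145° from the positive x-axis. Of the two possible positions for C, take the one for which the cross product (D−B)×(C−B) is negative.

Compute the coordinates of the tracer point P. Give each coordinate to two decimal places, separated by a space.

-2.25 -0.94

A=(0,0), D=(7.00,0)
B = A + 3.00·(cos145°, sin145°) = (-2.4575, 1.7207)
|BD| = 9.6127
circle(B,3.00) ∩ circle(D,7.00): a=2.7258, h=1.2530
  candidates: C₊=(0.4486,2.4656) cross=12.045; C₋=(0.0000,0.0000) cross=-12.045
  mode - wants cross < 0 → take C=(0.0000,0.0000) (cross=-12.045)
ex = (C−B)/|BC| = (0.8192,-0.5736); ey = (0.5736,0.8192)
P = B + 1.69·ex + -2.06·ey = (-2.2547,-0.9361)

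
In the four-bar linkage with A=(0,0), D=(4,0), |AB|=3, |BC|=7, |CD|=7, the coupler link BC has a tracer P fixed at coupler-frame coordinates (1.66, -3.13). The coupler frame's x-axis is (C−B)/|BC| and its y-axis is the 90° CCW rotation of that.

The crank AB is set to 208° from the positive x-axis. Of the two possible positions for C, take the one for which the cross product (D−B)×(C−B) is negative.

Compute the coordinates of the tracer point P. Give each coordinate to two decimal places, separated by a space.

A=(0,0), D=(4.00,0)
B = A + 3.00·(cos208°, sin208°) = (-2.6488, -1.4084)
|BD| = 6.7964
circle(B,7.00) ∩ circle(D,7.00): a=3.3982, h=6.1198
  candidates: C₊=(-0.5926,5.2828) cross=41.593; C₋=(1.9438,-6.6912) cross=-41.593
  mode - wants cross < 0 → take C=(1.9438,-6.6912) (cross=-41.593)
ex = (C−B)/|BC| = (0.6561,-0.7547); ey = (0.7547,0.6561)
P = B + 1.66·ex + -3.13·ey = (-3.9219,-4.7148)

-3.92 -4.71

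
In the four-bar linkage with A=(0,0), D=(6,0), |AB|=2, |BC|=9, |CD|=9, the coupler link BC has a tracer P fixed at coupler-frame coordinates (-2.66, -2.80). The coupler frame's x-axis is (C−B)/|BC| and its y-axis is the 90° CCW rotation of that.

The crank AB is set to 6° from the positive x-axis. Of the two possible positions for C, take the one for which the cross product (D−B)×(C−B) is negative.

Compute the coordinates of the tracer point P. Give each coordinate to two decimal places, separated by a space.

A=(0,0), D=(6.00,0)
B = A + 2.00·(cos6°, sin6°) = (1.9890, 0.2091)
|BD| = 4.0164
circle(B,9.00) ∩ circle(D,9.00): a=2.0082, h=8.7731
  candidates: C₊=(4.4512,8.8657) cross=35.236; C₋=(3.5379,-8.6567) cross=-35.236
  mode - wants cross < 0 → take C=(3.5379,-8.6567) (cross=-35.236)
ex = (C−B)/|BC| = (0.1721,-0.9851); ey = (0.9851,0.1721)
P = B + -2.66·ex + -2.80·ey = (-1.2269,2.3475)

-1.23 2.35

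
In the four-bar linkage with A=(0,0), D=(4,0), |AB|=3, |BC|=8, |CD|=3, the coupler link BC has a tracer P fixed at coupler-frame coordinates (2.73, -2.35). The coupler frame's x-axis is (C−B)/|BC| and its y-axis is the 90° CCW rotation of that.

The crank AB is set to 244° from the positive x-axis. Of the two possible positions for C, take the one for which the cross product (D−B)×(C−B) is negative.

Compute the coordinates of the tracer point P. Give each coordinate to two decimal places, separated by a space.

1.73 -4.61

A=(0,0), D=(4.00,0)
B = A + 3.00·(cos244°, sin244°) = (-1.3151, -2.6964)
|BD| = 5.9599
circle(B,8.00) ∩ circle(D,3.00): a=7.5941, h=2.5158
  candidates: C₊=(4.3191,2.9830) cross=14.994; C₋=(6.5956,-1.5043) cross=-14.994
  mode - wants cross < 0 → take C=(6.5956,-1.5043) (cross=-14.994)
ex = (C−B)/|BC| = (0.9888,0.1490); ey = (-0.1490,0.9888)
P = B + 2.73·ex + -2.35·ey = (1.7346,-4.6134)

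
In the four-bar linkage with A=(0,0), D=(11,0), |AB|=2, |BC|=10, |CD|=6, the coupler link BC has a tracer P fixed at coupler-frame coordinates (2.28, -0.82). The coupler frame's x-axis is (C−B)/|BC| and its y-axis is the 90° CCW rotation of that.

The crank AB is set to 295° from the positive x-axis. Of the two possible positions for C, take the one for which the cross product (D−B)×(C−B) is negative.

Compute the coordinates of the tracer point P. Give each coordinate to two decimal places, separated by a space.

A=(0,0), D=(11.00,0)
B = A + 2.00·(cos295°, sin295°) = (0.8452, -1.8126)
|BD| = 10.3153
circle(B,10.00) ∩ circle(D,6.00): a=8.2598, h=5.6369
  candidates: C₊=(7.9860,5.1881) cross=58.147; C₋=(9.9671,-5.9104) cross=-58.147
  mode - wants cross < 0 → take C=(9.9671,-5.9104) (cross=-58.147)
ex = (C−B)/|BC| = (0.9122,-0.4098); ey = (0.4098,0.9122)
P = B + 2.28·ex + -0.82·ey = (2.5890,-3.4949)

2.59 -3.49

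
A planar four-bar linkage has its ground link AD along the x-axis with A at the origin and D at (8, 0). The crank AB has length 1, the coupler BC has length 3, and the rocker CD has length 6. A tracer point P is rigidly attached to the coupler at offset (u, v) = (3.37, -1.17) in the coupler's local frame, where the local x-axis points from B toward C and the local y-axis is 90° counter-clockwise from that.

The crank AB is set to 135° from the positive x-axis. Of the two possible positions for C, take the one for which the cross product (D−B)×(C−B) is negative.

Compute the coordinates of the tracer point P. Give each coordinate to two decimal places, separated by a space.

1.88 -1.75

A=(0,0), D=(8.00,0)
B = A + 1.00·(cos135°, sin135°) = (-0.7071, 0.7071)
|BD| = 8.7358
circle(B,3.00) ∩ circle(D,6.00): a=2.8225, h=1.0166
  candidates: C₊=(2.1884,1.4919) cross=8.880; C₋=(2.0239,-0.5346) cross=-8.880
  mode - wants cross < 0 → take C=(2.0239,-0.5346) (cross=-8.880)
ex = (C−B)/|BC| = (0.9103,-0.4139); ey = (0.4139,0.9103)
P = B + 3.37·ex + -1.17·ey = (1.8764,-1.7528)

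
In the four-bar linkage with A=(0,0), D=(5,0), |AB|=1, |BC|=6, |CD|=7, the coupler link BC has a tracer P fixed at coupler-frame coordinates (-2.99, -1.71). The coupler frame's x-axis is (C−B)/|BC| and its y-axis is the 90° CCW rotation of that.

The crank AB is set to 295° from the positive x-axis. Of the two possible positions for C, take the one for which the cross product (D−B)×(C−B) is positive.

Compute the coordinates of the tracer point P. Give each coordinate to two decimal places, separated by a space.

2.25 -3.83

A=(0,0), D=(5.00,0)
B = A + 1.00·(cos295°, sin295°) = (0.4226, -0.9063)
|BD| = 4.6662
circle(B,6.00) ∩ circle(D,7.00): a=0.9401, h=5.9259
  candidates: C₊=(0.1939,5.0893) cross=27.652; C₋=(2.4958,-6.5367) cross=-27.652
  mode + wants cross > 0 → take C=(0.1939,5.0893) (cross=27.652)
ex = (C−B)/|BC| = (-0.0381,0.9993); ey = (-0.9993,-0.0381)
P = B + -2.99·ex + -1.71·ey = (2.2454,-3.8289)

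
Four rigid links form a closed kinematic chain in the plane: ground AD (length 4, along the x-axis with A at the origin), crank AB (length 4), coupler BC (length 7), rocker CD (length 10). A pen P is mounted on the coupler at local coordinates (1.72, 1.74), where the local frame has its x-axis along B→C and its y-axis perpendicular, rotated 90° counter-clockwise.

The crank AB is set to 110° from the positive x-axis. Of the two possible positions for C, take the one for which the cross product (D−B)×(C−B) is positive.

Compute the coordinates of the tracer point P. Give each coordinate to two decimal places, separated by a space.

A=(0,0), D=(4.00,0)
B = A + 4.00·(cos110°, sin110°) = (-1.3681, 3.7588)
|BD| = 6.5532
circle(B,7.00) ∩ circle(D,10.00): a=-0.6146, h=6.9730
  candidates: C₊=(2.1280,9.8232) cross=45.695; C₋=(-5.8711,-1.6006) cross=-45.695
  mode + wants cross > 0 → take C=(2.1280,9.8232) (cross=45.695)
ex = (C−B)/|BC| = (0.4994,0.8663); ey = (-0.8663,0.4994)
P = B + 1.72·ex + 1.74·ey = (-2.0165,6.1179)

-2.02 6.12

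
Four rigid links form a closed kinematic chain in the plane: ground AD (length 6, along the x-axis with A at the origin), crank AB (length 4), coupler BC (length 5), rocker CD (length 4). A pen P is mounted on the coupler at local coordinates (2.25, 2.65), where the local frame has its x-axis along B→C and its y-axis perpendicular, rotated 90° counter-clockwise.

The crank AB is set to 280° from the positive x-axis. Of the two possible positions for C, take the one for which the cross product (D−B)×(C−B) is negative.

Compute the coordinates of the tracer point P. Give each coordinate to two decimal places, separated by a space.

2.97 -1.31

A=(0,0), D=(6.00,0)
B = A + 4.00·(cos280°, sin280°) = (0.6946, -3.9392)
|BD| = 6.6079
circle(B,5.00) ∩ circle(D,4.00): a=3.9850, h=3.0199
  candidates: C₊=(2.0938,0.8610) cross=19.956; C₋=(5.6944,-3.9883) cross=-19.956
  mode - wants cross < 0 → take C=(5.6944,-3.9883) (cross=-19.956)
ex = (C−B)/|BC| = (1.0000,-0.0098); ey = (0.0098,1.0000)
P = B + 2.25·ex + 2.65·ey = (2.9705,-1.3114)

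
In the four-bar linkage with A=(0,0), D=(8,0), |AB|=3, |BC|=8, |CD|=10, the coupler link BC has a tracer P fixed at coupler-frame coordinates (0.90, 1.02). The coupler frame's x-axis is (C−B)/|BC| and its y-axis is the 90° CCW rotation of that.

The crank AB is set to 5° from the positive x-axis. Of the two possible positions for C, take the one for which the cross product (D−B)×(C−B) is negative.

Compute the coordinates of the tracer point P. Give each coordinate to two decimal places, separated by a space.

A=(0,0), D=(8.00,0)
B = A + 3.00·(cos5°, sin5°) = (2.9886, 0.2615)
|BD| = 5.0182
circle(B,8.00) ∩ circle(D,10.00): a=-1.0778, h=7.9271
  candidates: C₊=(2.3253,8.2339) cross=39.780; C₋=(1.4992,-7.5987) cross=-39.780
  mode - wants cross < 0 → take C=(1.4992,-7.5987) (cross=-39.780)
ex = (C−B)/|BC| = (-0.1862,-0.9825); ey = (0.9825,-0.1862)
P = B + 0.90·ex + 1.02·ey = (3.8232,-0.8127)

3.82 -0.81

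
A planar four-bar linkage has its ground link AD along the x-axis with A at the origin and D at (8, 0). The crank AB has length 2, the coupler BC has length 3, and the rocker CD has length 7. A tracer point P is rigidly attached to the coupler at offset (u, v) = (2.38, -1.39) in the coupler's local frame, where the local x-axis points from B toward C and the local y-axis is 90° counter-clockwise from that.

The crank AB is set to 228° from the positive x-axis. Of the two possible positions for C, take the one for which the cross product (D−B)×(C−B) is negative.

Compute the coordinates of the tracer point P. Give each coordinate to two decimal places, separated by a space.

0.41 -3.62

A=(0,0), D=(8.00,0)
B = A + 2.00·(cos228°, sin228°) = (-1.3383, -1.4863)
|BD| = 9.4558
circle(B,3.00) ∩ circle(D,7.00): a=2.6128, h=1.4742
  candidates: C₊=(1.0103,0.3803) cross=13.940; C₋=(1.4738,-2.5315) cross=-13.940
  mode - wants cross < 0 → take C=(1.4738,-2.5315) (cross=-13.940)
ex = (C−B)/|BC| = (0.9373,-0.3484); ey = (0.3484,0.9373)
P = B + 2.38·ex + -1.39·ey = (0.4083,-3.6184)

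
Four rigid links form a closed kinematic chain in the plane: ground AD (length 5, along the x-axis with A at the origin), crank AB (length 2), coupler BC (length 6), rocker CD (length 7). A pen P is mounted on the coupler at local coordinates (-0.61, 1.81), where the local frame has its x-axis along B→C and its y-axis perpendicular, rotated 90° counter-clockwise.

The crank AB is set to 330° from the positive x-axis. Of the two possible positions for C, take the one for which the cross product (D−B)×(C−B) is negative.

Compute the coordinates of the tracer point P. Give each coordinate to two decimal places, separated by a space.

3.32 0.06

A=(0,0), D=(5.00,0)
B = A + 2.00·(cos330°, sin330°) = (1.7321, -1.0000)
|BD| = 3.4175
circle(B,6.00) ∩ circle(D,7.00): a=-0.1932, h=5.9969
  candidates: C₊=(-0.2074,4.6779) cross=20.495; C₋=(3.3021,-6.7909) cross=-20.495
  mode - wants cross < 0 → take C=(3.3021,-6.7909) (cross=-20.495)
ex = (C−B)/|BC| = (0.2617,-0.9652); ey = (0.9652,0.2617)
P = B + -0.61·ex + 1.81·ey = (3.3194,0.0624)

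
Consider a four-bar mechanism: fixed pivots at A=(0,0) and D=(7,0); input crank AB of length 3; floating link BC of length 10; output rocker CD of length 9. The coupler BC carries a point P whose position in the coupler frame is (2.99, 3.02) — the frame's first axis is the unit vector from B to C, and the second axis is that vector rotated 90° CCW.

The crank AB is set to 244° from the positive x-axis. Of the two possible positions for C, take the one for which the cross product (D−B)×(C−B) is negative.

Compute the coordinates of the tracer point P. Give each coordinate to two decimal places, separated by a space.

2.91 -2.23

A=(0,0), D=(7.00,0)
B = A + 3.00·(cos244°, sin244°) = (-1.3151, -2.6964)
|BD| = 8.7414
circle(B,10.00) ∩ circle(D,9.00): a=5.4575, h=8.3795
  candidates: C₊=(1.2915,6.9579) cross=73.248; C₋=(6.4610,-8.9838) cross=-73.248
  mode - wants cross < 0 → take C=(6.4610,-8.9838) (cross=-73.248)
ex = (C−B)/|BC| = (0.7776,-0.6287); ey = (0.6287,0.7776)
P = B + 2.99·ex + 3.02·ey = (2.9088,-2.2279)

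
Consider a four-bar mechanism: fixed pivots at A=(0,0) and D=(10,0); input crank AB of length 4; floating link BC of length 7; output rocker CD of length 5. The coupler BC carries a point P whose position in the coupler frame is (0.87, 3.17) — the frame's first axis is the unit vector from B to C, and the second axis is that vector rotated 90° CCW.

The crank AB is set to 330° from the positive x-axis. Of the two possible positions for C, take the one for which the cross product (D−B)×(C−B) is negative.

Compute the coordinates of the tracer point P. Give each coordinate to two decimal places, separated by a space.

A=(0,0), D=(10.00,0)
B = A + 4.00·(cos330°, sin330°) = (3.4641, -2.0000)
|BD| = 6.8351
circle(B,7.00) ∩ circle(D,5.00): a=5.1732, h=4.7157
  candidates: C₊=(7.0310,4.0231) cross=32.232; C₋=(9.7907,-4.9956) cross=-32.232
  mode - wants cross < 0 → take C=(9.7907,-4.9956) (cross=-32.232)
ex = (C−B)/|BC| = (0.9038,-0.4279); ey = (0.4279,0.9038)
P = B + 0.87·ex + 3.17·ey = (5.6070,0.4927)

5.61 0.49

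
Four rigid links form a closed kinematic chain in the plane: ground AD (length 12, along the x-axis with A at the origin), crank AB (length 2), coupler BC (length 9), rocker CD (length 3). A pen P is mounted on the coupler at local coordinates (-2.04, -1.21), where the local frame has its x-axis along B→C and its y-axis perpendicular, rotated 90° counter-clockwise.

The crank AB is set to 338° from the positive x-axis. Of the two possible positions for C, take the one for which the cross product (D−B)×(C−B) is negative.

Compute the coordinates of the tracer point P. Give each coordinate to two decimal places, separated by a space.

A=(0,0), D=(12.00,0)
B = A + 2.00·(cos338°, sin338°) = (1.8544, -0.7492)
|BD| = 10.1733
circle(B,9.00) ∩ circle(D,3.00): a=8.6253, h=2.5698
  candidates: C₊=(10.2670,2.4488) cross=26.143; C₋=(10.6455,-2.6768) cross=-26.143
  mode - wants cross < 0 → take C=(10.6455,-2.6768) (cross=-26.143)
ex = (C−B)/|BC| = (0.9768,-0.2142); ey = (0.2142,0.9768)
P = B + -2.04·ex + -1.21·ey = (-0.3974,-1.4942)

-0.40 -1.49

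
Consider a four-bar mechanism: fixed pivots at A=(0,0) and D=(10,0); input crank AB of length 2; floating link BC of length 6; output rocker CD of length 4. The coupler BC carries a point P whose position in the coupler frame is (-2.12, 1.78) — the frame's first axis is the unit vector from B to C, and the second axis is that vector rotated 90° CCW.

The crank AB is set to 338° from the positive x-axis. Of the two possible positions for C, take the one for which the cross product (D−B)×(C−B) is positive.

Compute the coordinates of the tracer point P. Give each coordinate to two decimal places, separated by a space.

-0.89 -0.41

A=(0,0), D=(10.00,0)
B = A + 2.00·(cos338°, sin338°) = (1.8544, -0.7492)
|BD| = 8.1800
circle(B,6.00) ∩ circle(D,4.00): a=5.3125, h=2.7888
  candidates: C₊=(6.8891,2.5144) cross=22.812; C₋=(7.4000,-3.0397) cross=-22.812
  mode + wants cross > 0 → take C=(6.8891,2.5144) (cross=22.812)
ex = (C−B)/|BC| = (0.8391,0.5439); ey = (-0.5439,0.8391)
P = B + -2.12·ex + 1.78·ey = (-0.8928,-0.4087)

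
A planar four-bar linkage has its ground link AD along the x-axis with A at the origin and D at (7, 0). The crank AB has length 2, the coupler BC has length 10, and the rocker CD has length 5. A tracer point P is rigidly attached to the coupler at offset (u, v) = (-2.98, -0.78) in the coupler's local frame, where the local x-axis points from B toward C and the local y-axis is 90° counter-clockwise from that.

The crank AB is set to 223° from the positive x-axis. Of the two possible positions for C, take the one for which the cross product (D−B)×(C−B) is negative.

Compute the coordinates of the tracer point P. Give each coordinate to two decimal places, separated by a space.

-4.53 -1.03

A=(0,0), D=(7.00,0)
B = A + 2.00·(cos223°, sin223°) = (-1.4627, -1.3640)
|BD| = 8.5719
circle(B,10.00) ∩ circle(D,5.00): a=8.6607, h=4.9992
  candidates: C₊=(6.2922,4.9496) cross=42.853; C₋=(7.8831,-4.9214) cross=-42.853
  mode - wants cross < 0 → take C=(7.8831,-4.9214) (cross=-42.853)
ex = (C−B)/|BC| = (0.9346,-0.3557); ey = (0.3557,0.9346)
P = B + -2.98·ex + -0.78·ey = (-4.5252,-1.0329)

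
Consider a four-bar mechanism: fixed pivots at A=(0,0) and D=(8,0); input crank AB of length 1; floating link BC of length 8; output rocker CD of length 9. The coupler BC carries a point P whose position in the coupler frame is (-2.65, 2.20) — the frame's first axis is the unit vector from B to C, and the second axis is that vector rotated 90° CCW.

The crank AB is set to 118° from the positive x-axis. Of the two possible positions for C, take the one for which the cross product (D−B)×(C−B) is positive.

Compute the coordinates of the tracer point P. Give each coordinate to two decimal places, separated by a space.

A=(0,0), D=(8.00,0)
B = A + 1.00·(cos118°, sin118°) = (-0.4695, 0.8829)
|BD| = 8.5154
circle(B,8.00) ∩ circle(D,9.00): a=3.2595, h=7.3059
  candidates: C₊=(3.5300,7.8115) cross=62.212; C₋=(2.0149,-6.7215) cross=-62.212
  mode + wants cross > 0 → take C=(3.5300,7.8115) (cross=62.212)
ex = (C−B)/|BC| = (0.4999,0.8661); ey = (-0.8661,0.4999)
P = B + -2.65·ex + 2.20·ey = (-3.6996,-0.3123)

-3.70 -0.31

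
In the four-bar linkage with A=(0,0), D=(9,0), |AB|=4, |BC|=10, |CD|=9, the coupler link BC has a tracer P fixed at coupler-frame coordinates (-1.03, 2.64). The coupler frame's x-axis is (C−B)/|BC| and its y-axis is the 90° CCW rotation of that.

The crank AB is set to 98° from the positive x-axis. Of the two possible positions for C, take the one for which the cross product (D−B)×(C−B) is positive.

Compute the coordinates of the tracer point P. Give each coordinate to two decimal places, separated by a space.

-2.77 5.73

A=(0,0), D=(9.00,0)
B = A + 4.00·(cos98°, sin98°) = (-0.5567, 3.9611)
|BD| = 10.3451
circle(B,10.00) ∩ circle(D,9.00): a=6.0908, h=7.9311
  candidates: C₊=(8.1067,8.9556) cross=82.047; C₋=(2.0332,-5.6977) cross=-82.047
  mode + wants cross > 0 → take C=(8.1067,8.9556) (cross=82.047)
ex = (C−B)/|BC| = (0.8663,0.4994); ey = (-0.4994,0.8663)
P = B + -1.03·ex + 2.64·ey = (-2.7676,5.7338)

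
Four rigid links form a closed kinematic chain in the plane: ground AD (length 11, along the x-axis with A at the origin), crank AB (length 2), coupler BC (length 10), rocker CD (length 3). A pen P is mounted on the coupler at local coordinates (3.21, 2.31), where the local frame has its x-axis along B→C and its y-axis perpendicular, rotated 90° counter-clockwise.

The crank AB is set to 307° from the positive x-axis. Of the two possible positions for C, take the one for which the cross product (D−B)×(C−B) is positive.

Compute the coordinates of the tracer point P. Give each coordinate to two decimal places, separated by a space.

A=(0,0), D=(11.00,0)
B = A + 2.00·(cos307°, sin307°) = (1.2036, -1.5973)
|BD| = 9.9257
circle(B,10.00) ∩ circle(D,3.00): a=9.5469, h=2.9760
  candidates: C₊=(10.1472,2.8762) cross=29.539; C₋=(11.1050,-2.9982) cross=-29.539
  mode + wants cross > 0 → take C=(10.1472,2.8762) (cross=29.539)
ex = (C−B)/|BC| = (0.8944,0.4474); ey = (-0.4474,0.8944)
P = B + 3.21·ex + 2.31·ey = (3.0411,1.9047)

3.04 1.90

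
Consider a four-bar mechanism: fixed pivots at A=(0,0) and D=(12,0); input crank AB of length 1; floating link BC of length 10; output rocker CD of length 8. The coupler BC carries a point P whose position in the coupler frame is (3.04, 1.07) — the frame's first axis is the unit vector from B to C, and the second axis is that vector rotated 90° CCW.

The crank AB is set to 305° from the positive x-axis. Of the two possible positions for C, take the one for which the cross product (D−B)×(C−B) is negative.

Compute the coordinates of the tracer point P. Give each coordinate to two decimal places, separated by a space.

A=(0,0), D=(12.00,0)
B = A + 1.00·(cos305°, sin305°) = (0.5736, -0.8192)
|BD| = 11.4557
circle(B,10.00) ∩ circle(D,8.00): a=7.2991, h=6.8354
  candidates: C₊=(7.3653,6.5207) cross=78.305; C₋=(8.3428,-7.1151) cross=-78.305
  mode - wants cross < 0 → take C=(8.3428,-7.1151) (cross=-78.305)
ex = (C−B)/|BC| = (0.7769,-0.6296); ey = (0.6296,0.7769)
P = B + 3.04·ex + 1.07·ey = (3.6091,-1.9018)

3.61 -1.90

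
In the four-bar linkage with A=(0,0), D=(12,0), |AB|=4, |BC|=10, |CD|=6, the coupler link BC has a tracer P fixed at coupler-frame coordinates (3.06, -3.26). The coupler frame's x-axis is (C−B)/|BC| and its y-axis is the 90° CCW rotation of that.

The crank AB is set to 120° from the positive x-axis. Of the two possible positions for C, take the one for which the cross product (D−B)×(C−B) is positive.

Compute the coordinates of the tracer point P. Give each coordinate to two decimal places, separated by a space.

A=(0,0), D=(12.00,0)
B = A + 4.00·(cos120°, sin120°) = (-2.0000, 3.4641)
|BD| = 14.4222
circle(B,10.00) ∩ circle(D,6.00): a=9.4299, h=3.3282
  candidates: C₊=(7.9533,4.4299) cross=48.000; C₋=(6.3544,-2.0317) cross=-48.000
  mode + wants cross > 0 → take C=(7.9533,4.4299) (cross=48.000)
ex = (C−B)/|BC| = (0.9953,0.0966); ey = (-0.0966,0.9953)
P = B + 3.06·ex + -3.26·ey = (1.3605,0.5149)

1.36 0.51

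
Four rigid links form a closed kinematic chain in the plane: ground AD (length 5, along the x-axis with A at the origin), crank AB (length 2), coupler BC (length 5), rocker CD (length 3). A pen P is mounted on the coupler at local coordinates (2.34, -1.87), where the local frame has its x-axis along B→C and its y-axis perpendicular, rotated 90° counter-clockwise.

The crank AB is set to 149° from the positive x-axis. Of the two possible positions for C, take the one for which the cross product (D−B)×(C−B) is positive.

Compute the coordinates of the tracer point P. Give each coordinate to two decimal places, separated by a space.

1.03 -0.17

A=(0,0), D=(5.00,0)
B = A + 2.00·(cos149°, sin149°) = (-1.7143, 1.0301)
|BD| = 6.7929
circle(B,5.00) ∩ circle(D,3.00): a=4.5741, h=2.0192
  candidates: C₊=(3.1131,2.3323) cross=13.716; C₋=(2.5007,-1.6594) cross=-13.716
  mode + wants cross > 0 → take C=(3.1131,2.3323) (cross=13.716)
ex = (C−B)/|BC| = (0.9655,0.2604); ey = (-0.2604,0.9655)
P = B + 2.34·ex + -1.87·ey = (1.0319,-0.1659)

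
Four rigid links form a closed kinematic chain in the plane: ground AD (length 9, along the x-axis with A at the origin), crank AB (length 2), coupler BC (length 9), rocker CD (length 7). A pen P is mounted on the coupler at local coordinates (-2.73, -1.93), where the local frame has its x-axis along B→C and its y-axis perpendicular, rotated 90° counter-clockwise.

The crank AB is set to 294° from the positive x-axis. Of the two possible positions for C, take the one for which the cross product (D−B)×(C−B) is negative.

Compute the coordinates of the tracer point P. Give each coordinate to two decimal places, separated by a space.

A=(0,0), D=(9.00,0)
B = A + 2.00·(cos294°, sin294°) = (0.8135, -1.8271)
|BD| = 8.3879
circle(B,9.00) ∩ circle(D,7.00): a=6.1015, h=6.6160
  candidates: C₊=(5.3273,5.9591) cross=55.495; C₋=(8.2096,-6.9552) cross=-55.495
  mode - wants cross < 0 → take C=(8.2096,-6.9552) (cross=-55.495)
ex = (C−B)/|BC| = (0.8218,-0.5698); ey = (0.5698,0.8218)
P = B + -2.73·ex + -1.93·ey = (-2.5297,-1.8576)

-2.53 -1.86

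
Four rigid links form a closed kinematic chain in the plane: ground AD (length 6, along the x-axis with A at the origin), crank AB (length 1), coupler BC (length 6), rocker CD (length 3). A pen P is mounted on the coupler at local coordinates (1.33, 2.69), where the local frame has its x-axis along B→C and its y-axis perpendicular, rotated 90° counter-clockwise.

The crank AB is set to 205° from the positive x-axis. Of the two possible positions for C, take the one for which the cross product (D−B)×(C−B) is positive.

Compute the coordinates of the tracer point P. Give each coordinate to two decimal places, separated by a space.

-1.05 2.57

A=(0,0), D=(6.00,0)
B = A + 1.00·(cos205°, sin205°) = (-0.9063, -0.4226)
|BD| = 6.9192
circle(B,6.00) ∩ circle(D,3.00): a=5.4107, h=2.5931
  candidates: C₊=(4.3359,2.4962) cross=17.942; C₋=(4.6527,-2.6804) cross=-17.942
  mode + wants cross > 0 → take C=(4.3359,2.4962) (cross=17.942)
ex = (C−B)/|BC| = (0.8737,0.4865); ey = (-0.4865,0.8737)
P = B + 1.33·ex + 2.69·ey = (-1.0529,2.5746)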